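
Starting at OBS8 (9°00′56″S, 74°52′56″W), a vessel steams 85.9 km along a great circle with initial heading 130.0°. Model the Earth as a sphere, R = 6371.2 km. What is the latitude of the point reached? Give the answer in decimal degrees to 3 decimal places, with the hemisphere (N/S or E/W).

OBS8: φ = -9.01556°, λ = -74.88222°
δ = d/R = 85.9/6371.2 = 0.013483 rad
φ₂ = arcsin(sin φ₁ cos δ + cos φ₁ sin δ cos θ)
   = arcsin(-0.15670·0.99991 + 0.98765·0.01348·-0.64279) = -9.51161°
λ₂ = λ₁ + atan2(sin θ sin δ cos φ₁, cos δ − sin φ₁ sin φ₂) = -74.28222°

9.512°S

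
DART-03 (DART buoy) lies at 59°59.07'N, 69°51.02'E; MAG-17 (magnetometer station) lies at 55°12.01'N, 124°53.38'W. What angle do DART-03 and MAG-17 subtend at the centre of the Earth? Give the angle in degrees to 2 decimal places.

DART-03: φ = +59.98450°, λ = +69.85033°
MAG-17: φ = +55.20017°, λ = -124.88967°
Δφ = -4.7843°,  Δλ = 165.2600°
a = sin²(Δφ/2) + cos φ₁ cos φ₂ sin²(Δλ/2) = 0.282534
c = 2·arcsin(√a) = 1.120833 rad = 64.2190°

64.22°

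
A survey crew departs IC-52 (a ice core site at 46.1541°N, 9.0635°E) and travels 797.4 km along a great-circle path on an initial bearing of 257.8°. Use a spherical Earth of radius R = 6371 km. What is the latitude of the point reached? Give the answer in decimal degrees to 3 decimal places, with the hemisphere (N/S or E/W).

δ = d/R = 797.4/6371 = 0.125161 rad
φ₂ = arcsin(sin φ₁ cos δ + cos φ₁ sin δ cos θ)
   = arcsin(0.72121·0.99218 + 0.69272·0.12483·-0.21132) = 44.20995°
λ₂ = λ₁ + atan2(sin θ sin δ cos φ₁, cos δ − sin φ₁ sin φ₂) = -0.73737°

44.210°N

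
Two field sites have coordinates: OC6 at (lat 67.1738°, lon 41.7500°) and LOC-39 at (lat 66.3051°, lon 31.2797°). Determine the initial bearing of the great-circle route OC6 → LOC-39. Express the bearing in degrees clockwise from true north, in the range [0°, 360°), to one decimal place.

Δλ = -10.4703°
y = sin Δλ · cos φ₂ = -0.073029
x = cos φ₁ sin φ₂ − sin φ₁ cos φ₂ cos Δλ = -0.008994
θ = atan2(y, x) = -97.0208° → 262.9792° (mod 360°)

263.0°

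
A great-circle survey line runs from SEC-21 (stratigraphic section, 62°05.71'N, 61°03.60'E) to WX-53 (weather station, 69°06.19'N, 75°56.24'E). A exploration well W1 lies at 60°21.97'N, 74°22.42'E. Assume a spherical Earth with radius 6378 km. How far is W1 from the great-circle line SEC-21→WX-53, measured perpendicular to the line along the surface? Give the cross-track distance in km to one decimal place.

665.5 km

SEC-21: φ = +62.09517°, λ = +61.06000°
WX-53: φ = +69.10317°, λ = +75.93733°
W1: φ = +60.36617°, λ = +74.37367°
δ₁₃ = central angle SEC-21→W1 = 0.115603 rad  (haversine)
θ₁₃ = bearing SEC-21→W1 = 99.193°,  θ₁₂ = bearing SEC-21→WX-53 = 34.636°
dₓₜ = R·arcsin(sin δ₁₃ · sin(θ₁₃ − θ₁₂)) = 6378·arcsin(0.11535·sin(64.558°)) = 665.534 km
|dₓₜ| = 665.534 km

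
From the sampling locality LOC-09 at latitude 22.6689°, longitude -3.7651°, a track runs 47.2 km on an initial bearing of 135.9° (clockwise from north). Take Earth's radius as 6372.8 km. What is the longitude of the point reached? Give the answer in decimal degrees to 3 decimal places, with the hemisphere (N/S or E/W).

3.446°W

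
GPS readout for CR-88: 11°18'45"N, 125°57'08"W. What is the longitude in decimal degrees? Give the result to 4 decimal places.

125.9522°W

125° + 57′/60 + 8″/3600 = 125 + 0.95000 + 0.00222 = 125.9522°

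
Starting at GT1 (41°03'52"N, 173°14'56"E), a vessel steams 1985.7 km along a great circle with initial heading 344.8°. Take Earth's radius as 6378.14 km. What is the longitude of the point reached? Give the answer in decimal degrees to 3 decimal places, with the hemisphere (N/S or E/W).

GT1: φ = +41.06444°, λ = +173.24889°
δ = d/R = 1985.7/6378.14 = 0.311329 rad
φ₂ = arcsin(sin φ₁ cos δ + cos φ₁ sin δ cos θ)
   = arcsin(0.65691·0.95193 + 0.75397·0.30632·0.96502) = 58.01728°
λ₂ = λ₁ + atan2(sin θ sin δ cos φ₁, cos δ − sin φ₁ sin φ₂) = 164.52727°

164.527°E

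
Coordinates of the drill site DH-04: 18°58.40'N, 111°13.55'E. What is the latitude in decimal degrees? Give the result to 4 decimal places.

18° + 58.40′/60 = 18 + 0.97333 = 18.9733°

18.9733°N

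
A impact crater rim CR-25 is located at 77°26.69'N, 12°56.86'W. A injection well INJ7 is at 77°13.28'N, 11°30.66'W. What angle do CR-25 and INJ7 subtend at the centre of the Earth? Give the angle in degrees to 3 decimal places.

0.386°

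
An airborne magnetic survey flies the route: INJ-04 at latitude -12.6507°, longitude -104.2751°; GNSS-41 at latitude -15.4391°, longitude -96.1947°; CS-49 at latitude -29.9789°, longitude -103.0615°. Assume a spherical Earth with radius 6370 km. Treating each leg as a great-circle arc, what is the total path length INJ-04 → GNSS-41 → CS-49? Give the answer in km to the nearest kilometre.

2687 km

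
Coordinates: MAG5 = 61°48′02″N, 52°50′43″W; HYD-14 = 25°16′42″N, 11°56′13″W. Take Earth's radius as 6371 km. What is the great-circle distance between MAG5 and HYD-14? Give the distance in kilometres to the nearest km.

MAG5: φ = +61.80056°, λ = -52.84528°
HYD-14: φ = +25.27833°, λ = -11.93694°
Δφ = -36.5222°,  Δλ = 40.9083°
a = sin²(Δφ/2) + cos φ₁ cos φ₂ sin²(Δλ/2) = 0.150368
c = 2·arcsin(√a) = 0.796430 rad = 45.6321°
d = R·c = 6371 × 0.796430 = 5074.1 km

5074 km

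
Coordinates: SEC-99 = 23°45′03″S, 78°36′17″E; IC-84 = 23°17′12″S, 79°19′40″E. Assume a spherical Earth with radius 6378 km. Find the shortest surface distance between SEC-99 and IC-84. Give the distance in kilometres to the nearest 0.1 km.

90.1 km

SEC-99: φ = -23.75083°, λ = +78.60472°
IC-84: φ = -23.28667°, λ = +79.32778°
Δφ = 0.4642°,  Δλ = 0.7231°
a = sin²(Δφ/2) + cos φ₁ cos φ₂ sin²(Δλ/2) = 0.000050
c = 2·arcsin(√a) = 0.014125 rad = 0.8093°
d = R·c = 6378 × 0.014125 = 90.1 km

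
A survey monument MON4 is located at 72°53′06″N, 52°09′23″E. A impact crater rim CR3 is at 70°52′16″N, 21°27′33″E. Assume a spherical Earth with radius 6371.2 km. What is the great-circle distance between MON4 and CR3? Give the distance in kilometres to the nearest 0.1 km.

1072.3 km

MON4: φ = +72.88500°, λ = +52.15639°
CR3: φ = +70.87111°, λ = +21.45917°
Δφ = -2.0139°,  Δλ = -30.6972°
a = sin²(Δφ/2) + cos φ₁ cos φ₂ sin²(Δλ/2) = 0.007065
c = 2·arcsin(√a) = 0.168310 rad = 9.6435°
d = R·c = 6371.2 × 0.168310 = 1072.3 km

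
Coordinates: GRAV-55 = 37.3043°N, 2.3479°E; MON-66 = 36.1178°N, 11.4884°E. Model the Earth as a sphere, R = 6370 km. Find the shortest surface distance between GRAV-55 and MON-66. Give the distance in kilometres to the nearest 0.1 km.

824.9 km

Δφ = -1.1865°,  Δλ = 9.1405°
a = sin²(Δφ/2) + cos φ₁ cos φ₂ sin²(Δλ/2) = 0.004187
c = 2·arcsin(√a) = 0.129502 rad = 7.4199°
d = R·c = 6370 × 0.129502 = 824.9 km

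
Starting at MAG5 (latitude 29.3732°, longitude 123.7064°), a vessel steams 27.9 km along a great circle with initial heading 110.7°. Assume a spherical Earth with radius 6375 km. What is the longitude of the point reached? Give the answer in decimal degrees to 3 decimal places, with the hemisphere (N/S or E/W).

123.975°E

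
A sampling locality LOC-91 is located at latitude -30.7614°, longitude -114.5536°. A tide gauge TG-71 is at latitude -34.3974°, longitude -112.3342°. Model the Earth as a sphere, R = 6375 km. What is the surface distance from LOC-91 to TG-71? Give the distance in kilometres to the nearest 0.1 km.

454.9 km

Δφ = -3.6360°,  Δλ = 2.2194°
a = sin²(Δφ/2) + cos φ₁ cos φ₂ sin²(Δλ/2) = 0.001272
c = 2·arcsin(√a) = 0.071357 rad = 4.0884°
d = R·c = 6375 × 0.071357 = 454.9 km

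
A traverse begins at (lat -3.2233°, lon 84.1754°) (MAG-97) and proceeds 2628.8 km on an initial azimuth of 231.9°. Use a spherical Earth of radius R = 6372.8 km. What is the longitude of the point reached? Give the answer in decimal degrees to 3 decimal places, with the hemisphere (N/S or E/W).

δ = d/R = 2628.8/6372.8 = 0.412503 rad
φ₂ = arcsin(sin φ₁ cos δ + cos φ₁ sin δ cos θ)
   = arcsin(-0.05623·0.91612 + 0.99842·0.40090·-0.61704) = -17.36704°
λ₂ = λ₁ + atan2(sin θ sin δ cos φ₁, cos δ − sin φ₁ sin φ₂) = 64.87297°

64.873°E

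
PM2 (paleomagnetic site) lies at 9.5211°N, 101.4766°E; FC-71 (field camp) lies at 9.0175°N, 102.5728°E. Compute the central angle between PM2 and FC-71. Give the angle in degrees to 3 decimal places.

Δφ = -0.5036°,  Δλ = 1.0962°
a = sin²(Δφ/2) + cos φ₁ cos φ₂ sin²(Δλ/2) = 0.000108
c = 2·arcsin(√a) = 0.020828 rad = 1.1933°

1.193°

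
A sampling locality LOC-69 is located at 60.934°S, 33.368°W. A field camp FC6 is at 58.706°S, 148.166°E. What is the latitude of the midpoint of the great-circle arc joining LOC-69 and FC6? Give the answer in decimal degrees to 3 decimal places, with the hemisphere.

Bx = cos φ₂ cos Δλ = -0.519243,  By = cos φ₂ sin Δλ = -0.013905
φₘ = atan2(sin φ₁ + sin φ₂, √((cos φ₁ + Bx)² + By²)) = -88.80016°
λₘ = λ₁ + atan2(By, cos φ₁ + Bx) = 169.21888°

88.800°S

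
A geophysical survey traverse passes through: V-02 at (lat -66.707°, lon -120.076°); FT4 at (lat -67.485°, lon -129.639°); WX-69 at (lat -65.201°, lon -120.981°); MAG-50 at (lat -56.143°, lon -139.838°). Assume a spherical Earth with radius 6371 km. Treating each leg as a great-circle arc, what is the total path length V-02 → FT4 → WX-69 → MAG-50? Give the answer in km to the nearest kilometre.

2312 km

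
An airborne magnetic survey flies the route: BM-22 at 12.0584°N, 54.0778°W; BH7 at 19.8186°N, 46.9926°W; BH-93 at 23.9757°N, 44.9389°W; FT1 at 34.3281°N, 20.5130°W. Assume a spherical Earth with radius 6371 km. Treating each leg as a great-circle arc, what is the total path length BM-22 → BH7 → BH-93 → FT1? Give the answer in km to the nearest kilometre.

4283 km

BM-22→BH7: c = 0.180152 rad, d = 1147.75 km
BH7→BH-93: c = 0.079810 rad, d = 508.47 km
BH-93→FT1: c = 0.412342 rad, d = 2627.03 km
Total = 1147.75 + 508.47 + 2627.03 = 4283.24 km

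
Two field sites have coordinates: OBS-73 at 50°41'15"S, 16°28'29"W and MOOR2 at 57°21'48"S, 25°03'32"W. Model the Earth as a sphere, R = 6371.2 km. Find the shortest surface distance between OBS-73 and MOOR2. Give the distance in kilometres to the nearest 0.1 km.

OBS-73: φ = -50.68750°, λ = -16.47472°
MOOR2: φ = -57.36333°, λ = -25.05889°
Δφ = -6.6758°,  Δλ = -8.5842°
a = sin²(Δφ/2) + cos φ₁ cos φ₂ sin²(Δλ/2) = 0.005304
c = 2·arcsin(√a) = 0.145785 rad = 8.3529°
d = R·c = 6371.2 × 0.145785 = 928.8 km

928.8 km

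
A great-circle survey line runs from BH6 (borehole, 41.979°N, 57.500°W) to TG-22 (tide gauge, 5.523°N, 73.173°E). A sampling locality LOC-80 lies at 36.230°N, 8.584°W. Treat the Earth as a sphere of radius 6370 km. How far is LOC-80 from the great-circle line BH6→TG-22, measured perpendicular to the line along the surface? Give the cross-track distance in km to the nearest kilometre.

1727 km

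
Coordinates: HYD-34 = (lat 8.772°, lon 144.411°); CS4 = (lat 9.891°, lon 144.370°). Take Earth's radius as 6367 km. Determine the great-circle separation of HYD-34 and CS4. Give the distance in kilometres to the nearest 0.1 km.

124.4 km

Δφ = 1.1190°,  Δλ = -0.0410°
a = sin²(Δφ/2) + cos φ₁ cos φ₂ sin²(Δλ/2) = 0.000095
c = 2·arcsin(√a) = 0.019543 rad = 1.1197°
d = R·c = 6367 × 0.019543 = 124.4 km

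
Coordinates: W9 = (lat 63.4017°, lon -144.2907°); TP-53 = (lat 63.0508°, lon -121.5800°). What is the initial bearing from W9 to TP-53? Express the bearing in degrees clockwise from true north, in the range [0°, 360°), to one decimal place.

81.8°

Δλ = 22.7107°
y = sin Δλ · cos φ₂ = 0.174971
x = cos φ₁ sin φ₂ − sin φ₁ cos φ₂ cos Δλ = 0.025295
θ = atan2(y, x) = 81.7738° → 81.7738° (mod 360°)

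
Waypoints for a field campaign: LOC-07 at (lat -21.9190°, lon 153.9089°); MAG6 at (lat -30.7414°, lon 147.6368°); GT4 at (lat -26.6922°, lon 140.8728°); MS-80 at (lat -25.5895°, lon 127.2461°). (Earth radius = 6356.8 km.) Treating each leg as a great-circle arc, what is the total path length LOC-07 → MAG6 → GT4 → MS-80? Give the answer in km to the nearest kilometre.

LOC-07→MAG6: c = 0.182485 rad, d = 1160.02 km
MAG6→GT4: c = 0.125309 rad, d = 796.57 km
GT4→MS-80: c = 0.214266 rad, d = 1362.05 km
Total = 1160.02 + 796.57 + 1362.05 = 3318.64 km

3319 km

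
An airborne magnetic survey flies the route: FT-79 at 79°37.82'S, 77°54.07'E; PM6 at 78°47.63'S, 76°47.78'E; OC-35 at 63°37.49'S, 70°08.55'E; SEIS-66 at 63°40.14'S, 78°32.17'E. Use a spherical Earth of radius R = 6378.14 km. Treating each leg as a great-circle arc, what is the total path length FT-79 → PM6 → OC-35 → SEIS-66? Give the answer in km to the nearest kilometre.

2213 km

FT-79: φ = -79.63033°, λ = +77.90117°
PM6: φ = -78.79383°, λ = +76.79633°
OC-35: φ = -63.62483°, λ = +70.14250°
SEIS-66: φ = -63.66900°, λ = +78.53617°
FT-79→PM6: c = 0.015039 rad, d = 95.92 km
PM6→OC-35: c = 0.266962 rad, d = 1702.72 km
OC-35→SEIS-66: c = 0.064988 rad, d = 414.50 km
Total = 95.92 + 1702.72 + 414.50 = 2213.14 km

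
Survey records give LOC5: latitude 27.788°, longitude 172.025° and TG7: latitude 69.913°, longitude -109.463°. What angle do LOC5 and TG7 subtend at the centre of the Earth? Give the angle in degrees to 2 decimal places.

Δφ = 42.1250°,  Δλ = 78.5120°
a = sin²(Δφ/2) + cos φ₁ cos φ₂ sin²(Δλ/2) = 0.250822
c = 2·arcsin(√a) = 1.049094 rad = 60.1086°

60.11°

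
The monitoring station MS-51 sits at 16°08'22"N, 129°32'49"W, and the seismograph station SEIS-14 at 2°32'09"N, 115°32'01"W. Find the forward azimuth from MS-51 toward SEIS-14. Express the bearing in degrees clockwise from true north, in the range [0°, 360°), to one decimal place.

133.2°

MS-51: φ = +16.13944°, λ = -129.54694°
SEIS-14: φ = +2.53583°, λ = -115.53361°
Δλ = 14.0133°
y = sin Δλ · cos φ₂ = 0.241911
x = cos φ₁ sin φ₂ − sin φ₁ cos φ₂ cos Δλ = -0.226939
θ = atan2(y, x) = 133.1710° → 133.1710° (mod 360°)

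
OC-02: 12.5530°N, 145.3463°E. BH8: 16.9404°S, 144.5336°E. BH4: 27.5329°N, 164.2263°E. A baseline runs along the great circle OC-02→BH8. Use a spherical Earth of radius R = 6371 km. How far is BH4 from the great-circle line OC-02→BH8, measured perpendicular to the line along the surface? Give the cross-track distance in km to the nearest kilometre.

1804 km

δ₁₃ = central angle OC-02→BH4 = 0.404120 rad  (haversine)
θ₁₃ = bearing OC-02→BH4 = 46.864°,  θ₁₂ = bearing OC-02→BH8 = 181.579°
dₓₜ = R·arcsin(sin δ₁₃ · sin(θ₁₃ − θ₁₂)) = 6371·arcsin(0.39321·sin(-134.714°)) = -1804.227 km
|dₓₜ| = 1804.227 km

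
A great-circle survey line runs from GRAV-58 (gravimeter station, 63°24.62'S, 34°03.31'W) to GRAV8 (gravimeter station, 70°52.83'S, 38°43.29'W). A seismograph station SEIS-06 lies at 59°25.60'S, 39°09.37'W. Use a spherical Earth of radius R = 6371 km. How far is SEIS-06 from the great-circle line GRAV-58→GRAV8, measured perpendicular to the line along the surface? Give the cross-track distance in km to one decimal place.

368.5 km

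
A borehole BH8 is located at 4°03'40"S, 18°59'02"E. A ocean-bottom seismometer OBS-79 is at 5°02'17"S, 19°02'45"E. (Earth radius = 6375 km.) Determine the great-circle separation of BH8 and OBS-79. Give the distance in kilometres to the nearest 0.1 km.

108.9 km

BH8: φ = -4.06111°, λ = +18.98389°
OBS-79: φ = -5.03806°, λ = +19.04583°
Δφ = -0.9769°,  Δλ = 0.0619°
a = sin²(Δφ/2) + cos φ₁ cos φ₂ sin²(Δλ/2) = 0.000073
c = 2·arcsin(√a) = 0.017085 rad = 0.9789°
d = R·c = 6375 × 0.017085 = 108.9 km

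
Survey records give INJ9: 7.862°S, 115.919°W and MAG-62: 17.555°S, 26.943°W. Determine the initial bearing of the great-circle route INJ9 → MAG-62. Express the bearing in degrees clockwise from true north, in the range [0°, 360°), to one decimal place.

Δλ = 88.9760°
y = sin Δλ · cos φ₂ = 0.953276
x = cos φ₁ sin φ₂ − sin φ₁ cos φ₂ cos Δλ = -0.296455
θ = atan2(y, x) = 107.2750° → 107.2750° (mod 360°)

107.3°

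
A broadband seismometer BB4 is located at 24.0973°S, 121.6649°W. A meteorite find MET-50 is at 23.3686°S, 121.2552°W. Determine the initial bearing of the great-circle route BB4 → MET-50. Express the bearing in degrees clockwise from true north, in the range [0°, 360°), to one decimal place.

27.3°

Δλ = 0.4097°
y = sin Δλ · cos φ₂ = 0.006564
x = cos φ₁ sin φ₂ − sin φ₁ cos φ₂ cos Δλ = 0.012708
θ = atan2(y, x) = 27.3170° → 27.3170° (mod 360°)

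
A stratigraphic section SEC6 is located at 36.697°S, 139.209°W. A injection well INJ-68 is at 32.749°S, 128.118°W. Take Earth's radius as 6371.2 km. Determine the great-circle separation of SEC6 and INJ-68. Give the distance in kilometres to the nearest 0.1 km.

1103.7 km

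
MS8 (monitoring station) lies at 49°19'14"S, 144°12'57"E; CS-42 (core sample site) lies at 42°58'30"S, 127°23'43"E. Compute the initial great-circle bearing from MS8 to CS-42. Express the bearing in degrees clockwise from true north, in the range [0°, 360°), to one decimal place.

MS8: φ = -49.32056°, λ = +144.21583°
CS-42: φ = -42.97500°, λ = +127.39528°
Δλ = -16.8206°
y = sin Δλ · cos φ₂ = -0.211722
x = cos φ₁ sin φ₂ − sin φ₁ cos φ₂ cos Δλ = 0.086785
θ = atan2(y, x) = -67.7112° → 292.2888° (mod 360°)

292.3°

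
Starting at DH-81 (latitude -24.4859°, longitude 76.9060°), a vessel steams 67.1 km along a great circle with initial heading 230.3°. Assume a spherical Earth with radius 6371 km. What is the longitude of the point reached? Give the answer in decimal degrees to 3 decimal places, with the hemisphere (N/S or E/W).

76.394°E

δ = d/R = 67.1/6371 = 0.010532 rad
φ₂ = arcsin(sin φ₁ cos δ + cos φ₁ sin δ cos θ)
   = arcsin(-0.41447·0.99994 + 0.91006·0.01053·-0.63877) = -24.87050°
λ₂ = λ₁ + atan2(sin θ sin δ cos φ₁, cos δ − sin φ₁ sin φ₂) = 76.39425°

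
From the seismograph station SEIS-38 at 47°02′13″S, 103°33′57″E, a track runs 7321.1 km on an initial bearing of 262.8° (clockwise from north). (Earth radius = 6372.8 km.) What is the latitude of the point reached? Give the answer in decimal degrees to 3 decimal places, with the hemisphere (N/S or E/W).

22.188°S

SEIS-38: φ = -47.03694°, λ = +103.56583°
δ = d/R = 7321.1/6372.8 = 1.148804 rad
φ₂ = arcsin(sin φ₁ cos δ + cos φ₁ sin δ cos θ)
   = arcsin(-0.73179·0.40958 + 0.68153·0.91227·-0.12533) = -22.18829°
λ₂ = λ₁ + atan2(sin θ sin δ cos φ₁, cos δ − sin φ₁ sin φ₂) = 25.75260°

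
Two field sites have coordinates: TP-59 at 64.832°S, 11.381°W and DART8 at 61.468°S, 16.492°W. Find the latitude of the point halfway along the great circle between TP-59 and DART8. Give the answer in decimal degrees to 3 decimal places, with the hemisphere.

63.173°S

Bx = cos φ₂ cos Δλ = 0.475750,  By = cos φ₂ sin Δλ = -0.042552
φₘ = atan2(sin φ₁ + sin φ₂, √((cos φ₁ + Bx)² + By²)) = -63.17289°
λₘ = λ₁ + atan2(By, cos φ₁ + Bx) = -14.08483°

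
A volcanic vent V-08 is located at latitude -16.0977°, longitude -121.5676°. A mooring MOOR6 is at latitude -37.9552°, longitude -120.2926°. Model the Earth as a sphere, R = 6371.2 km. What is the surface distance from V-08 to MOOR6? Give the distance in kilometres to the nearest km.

2434 km

Δφ = -21.8575°,  Δλ = 1.2750°
a = sin²(Δφ/2) + cos φ₁ cos φ₂ sin²(Δλ/2) = 0.036037
c = 2·arcsin(√a) = 0.381989 rad = 21.8863°
d = R·c = 6371.2 × 0.381989 = 2433.7 km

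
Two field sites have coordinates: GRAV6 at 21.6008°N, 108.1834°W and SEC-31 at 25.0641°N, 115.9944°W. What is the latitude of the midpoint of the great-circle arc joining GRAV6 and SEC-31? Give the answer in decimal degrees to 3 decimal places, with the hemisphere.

23.381°N

Bx = cos φ₂ cos Δλ = 0.897430,  By = cos φ₂ sin Δλ = -0.123108
φₘ = atan2(sin φ₁ + sin φ₂, √((cos φ₁ + Bx)² + By²)) = 23.38093°
λₘ = λ₁ + atan2(By, cos φ₁ + Bx) = -112.03789°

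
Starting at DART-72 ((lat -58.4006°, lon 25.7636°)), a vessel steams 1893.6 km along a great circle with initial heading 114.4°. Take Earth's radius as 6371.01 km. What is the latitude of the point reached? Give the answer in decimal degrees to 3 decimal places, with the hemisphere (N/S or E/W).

61.376°S

δ = d/R = 1893.6/6371.01 = 0.297221 rad
φ₂ = arcsin(sin φ₁ cos δ + cos φ₁ sin δ cos θ)
   = arcsin(-0.85173·0.95615 + 0.52398·0.29286·-0.41310) = -61.37571°
λ₂ = λ₁ + atan2(sin θ sin δ cos φ₁, cos δ − sin φ₁ sin φ₂) = 59.59321°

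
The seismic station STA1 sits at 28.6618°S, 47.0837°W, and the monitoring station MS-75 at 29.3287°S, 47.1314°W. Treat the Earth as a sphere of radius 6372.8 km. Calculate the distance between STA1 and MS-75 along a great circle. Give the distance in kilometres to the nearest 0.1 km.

74.3 km

Δφ = -0.6669°,  Δλ = -0.0477°
a = sin²(Δφ/2) + cos φ₁ cos φ₂ sin²(Δλ/2) = 0.000034
c = 2·arcsin(√a) = 0.011662 rad = 0.6682°
d = R·c = 6372.8 × 0.011662 = 74.3 km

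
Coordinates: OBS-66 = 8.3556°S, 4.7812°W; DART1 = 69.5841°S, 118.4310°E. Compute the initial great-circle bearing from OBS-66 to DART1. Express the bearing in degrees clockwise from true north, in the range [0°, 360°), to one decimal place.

163.0°

Δλ = 123.2122°
y = sin Δλ · cos φ₂ = 0.291850
x = cos φ₁ sin φ₂ − sin φ₁ cos φ₂ cos Δλ = -0.955003
θ = atan2(y, x) = 163.0068° → 163.0068° (mod 360°)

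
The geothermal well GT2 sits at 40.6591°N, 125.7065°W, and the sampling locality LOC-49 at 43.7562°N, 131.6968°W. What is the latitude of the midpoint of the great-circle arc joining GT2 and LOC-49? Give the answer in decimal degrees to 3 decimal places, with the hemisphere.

Bx = cos φ₂ cos Δλ = 0.718345,  By = cos φ₂ sin Δλ = -0.075378
φₘ = atan2(sin φ₁ + sin φ₂, √((cos φ₁ + Bx)² + By²)) = 42.24660°
λₘ = λ₁ + atan2(By, cos φ₁ + Bx) = -128.62814°

42.247°N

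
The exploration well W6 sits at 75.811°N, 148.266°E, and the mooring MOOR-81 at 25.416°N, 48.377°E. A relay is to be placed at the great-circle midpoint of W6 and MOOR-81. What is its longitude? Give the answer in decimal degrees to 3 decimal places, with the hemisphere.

Bx = cos φ₂ cos Δλ = -0.155118,  By = cos φ₂ sin Δλ = -0.889796
φₘ = atan2(sin φ₁ + sin φ₂, √((cos φ₁ + Bx)² + By²)) = 57.40456°
λₘ = λ₁ + atan2(By, cos φ₁ + Bx) = 64.04184°

64.042°E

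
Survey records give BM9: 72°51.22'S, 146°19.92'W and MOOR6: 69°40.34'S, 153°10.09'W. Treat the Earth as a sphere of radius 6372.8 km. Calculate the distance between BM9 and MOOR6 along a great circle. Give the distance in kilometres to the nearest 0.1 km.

429.4 km

BM9: φ = -72.85367°, λ = -146.33200°
MOOR6: φ = -69.67233°, λ = -153.16817°
Δφ = 3.1813°,  Δλ = -6.8362°
a = sin²(Δφ/2) + cos φ₁ cos φ₂ sin²(Δλ/2) = 0.001135
c = 2·arcsin(√a) = 0.067381 rad = 3.8606°
d = R·c = 6372.8 × 0.067381 = 429.4 km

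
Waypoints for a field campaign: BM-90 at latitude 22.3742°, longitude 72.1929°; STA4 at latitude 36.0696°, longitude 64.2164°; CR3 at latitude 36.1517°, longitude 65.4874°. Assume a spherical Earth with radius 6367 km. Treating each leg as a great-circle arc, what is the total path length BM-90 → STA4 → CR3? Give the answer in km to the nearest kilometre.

BM-90→STA4: c = 0.267871 rad, d = 1705.53 km
STA4→CR3: c = 0.017978 rad, d = 114.47 km
Total = 1705.53 + 114.47 = 1820.00 km

1820 km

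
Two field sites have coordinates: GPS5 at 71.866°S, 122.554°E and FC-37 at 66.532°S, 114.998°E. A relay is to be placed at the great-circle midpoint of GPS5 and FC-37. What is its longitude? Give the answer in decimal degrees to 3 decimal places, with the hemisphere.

Bx = cos φ₂ cos Δλ = 0.394779,  By = cos φ₂ sin Δλ = -0.052366
φₘ = atan2(sin φ₁ + sin φ₂, √((cos φ₁ + Bx)² + By²)) = -69.23972°
λₘ = λ₁ + atan2(By, cos φ₁ + Bx) = 118.31208°

118.312°E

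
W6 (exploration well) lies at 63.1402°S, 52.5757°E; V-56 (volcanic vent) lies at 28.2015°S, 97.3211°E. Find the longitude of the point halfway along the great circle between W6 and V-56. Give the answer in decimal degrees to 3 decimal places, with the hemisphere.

Bx = cos φ₂ cos Δλ = 0.625930,  By = cos φ₂ sin Δλ = 0.620392
φₘ = atan2(sin φ₁ + sin φ₂, √((cos φ₁ + Bx)² + By²)) = -47.65926°
λₘ = λ₁ + atan2(By, cos φ₁ + Bx) = 82.50224°

82.502°E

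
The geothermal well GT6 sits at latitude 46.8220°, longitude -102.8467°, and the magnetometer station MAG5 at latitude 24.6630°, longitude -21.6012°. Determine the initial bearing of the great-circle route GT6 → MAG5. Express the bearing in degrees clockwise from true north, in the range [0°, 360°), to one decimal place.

78.4°

Δλ = 81.2455°
y = sin Δλ · cos φ₂ = 0.898190
x = cos φ₁ sin φ₂ − sin φ₁ cos φ₂ cos Δλ = 0.184666
θ = atan2(y, x) = 78.3820° → 78.3820° (mod 360°)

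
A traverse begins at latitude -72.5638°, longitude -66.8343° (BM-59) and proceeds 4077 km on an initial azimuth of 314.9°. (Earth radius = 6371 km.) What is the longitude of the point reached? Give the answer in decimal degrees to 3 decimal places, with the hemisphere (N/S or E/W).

100.193°W

δ = d/R = 4077/6371 = 0.639931 rad
φ₂ = arcsin(sin φ₁ cos δ + cos φ₁ sin δ cos θ)
   = arcsin(-0.95405·0.80214 + 0.29964·0.59714·0.70587) = -39.71571°
λ₂ = λ₁ + atan2(sin θ sin δ cos φ₁, cos δ − sin φ₁ sin φ₂) = -100.19281°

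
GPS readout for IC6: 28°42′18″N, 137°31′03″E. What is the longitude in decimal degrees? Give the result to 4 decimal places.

137° + 31′/60 + 3″/3600 = 137 + 0.51667 + 0.00083 = 137.5175°

137.5175°E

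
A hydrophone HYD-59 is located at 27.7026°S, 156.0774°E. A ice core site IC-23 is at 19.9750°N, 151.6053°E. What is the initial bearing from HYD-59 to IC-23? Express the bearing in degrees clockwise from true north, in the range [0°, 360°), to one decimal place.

354.3°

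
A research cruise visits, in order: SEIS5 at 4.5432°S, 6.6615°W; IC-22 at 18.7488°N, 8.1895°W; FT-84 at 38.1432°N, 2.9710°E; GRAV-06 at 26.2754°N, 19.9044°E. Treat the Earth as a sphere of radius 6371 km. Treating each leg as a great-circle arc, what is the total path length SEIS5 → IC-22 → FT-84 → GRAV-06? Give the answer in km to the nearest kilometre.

7070 km

SEIS5→IC-22: c = 0.407370 rad, d = 2595.36 km
IC-22→FT-84: c = 0.378632 rad, d = 2412.26 km
FT-84→GRAV-06: c = 0.323748 rad, d = 2062.60 km
Total = 2595.36 + 2412.26 + 2062.60 = 7070.22 km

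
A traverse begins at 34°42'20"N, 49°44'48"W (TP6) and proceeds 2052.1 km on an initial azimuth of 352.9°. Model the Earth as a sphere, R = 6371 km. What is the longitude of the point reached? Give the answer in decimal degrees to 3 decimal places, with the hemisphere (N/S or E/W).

TP6: φ = +34.70556°, λ = -49.74667°
δ = d/R = 2052.1/6371 = 0.322100 rad
φ₂ = arcsin(sin φ₁ cos δ + cos φ₁ sin δ cos θ)
   = arcsin(0.56936·0.94857 + 0.82209·0.31656·0.99233) = 52.97026°
λ₂ = λ₁ + atan2(sin θ sin δ cos φ₁, cos δ − sin φ₁ sin φ₂) = -53.47183°

53.472°W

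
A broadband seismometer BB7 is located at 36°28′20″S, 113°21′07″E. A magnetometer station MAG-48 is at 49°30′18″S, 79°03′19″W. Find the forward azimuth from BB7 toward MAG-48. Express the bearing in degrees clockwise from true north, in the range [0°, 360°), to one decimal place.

172.0°

BB7: φ = -36.47222°, λ = +113.35194°
MAG-48: φ = -49.50500°, λ = -79.05528°
Δλ = 167.5928°
y = sin Δλ · cos φ₂ = 0.139525
x = cos φ₁ sin φ₂ − sin φ₁ cos φ₂ cos Δλ = -0.988521
θ = atan2(y, x) = 171.9660° → 171.9660° (mod 360°)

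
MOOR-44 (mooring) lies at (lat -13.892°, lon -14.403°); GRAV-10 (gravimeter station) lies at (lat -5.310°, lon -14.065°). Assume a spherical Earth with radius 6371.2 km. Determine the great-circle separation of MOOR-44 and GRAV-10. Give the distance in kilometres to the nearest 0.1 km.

Δφ = 8.5820°,  Δλ = 0.3380°
a = sin²(Δφ/2) + cos φ₁ cos φ₂ sin²(Δλ/2) = 0.005607
c = 2·arcsin(√a) = 0.149897 rad = 8.5885°
d = R·c = 6371.2 × 0.149897 = 955.0 km

955.0 km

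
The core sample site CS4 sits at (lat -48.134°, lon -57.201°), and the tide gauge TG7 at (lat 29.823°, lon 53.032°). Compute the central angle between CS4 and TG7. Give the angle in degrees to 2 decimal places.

Δφ = 77.9570°,  Δλ = 110.2330°
a = sin²(Δφ/2) + cos φ₁ cos φ₂ sin²(Δλ/2) = 0.785301
c = 2·arcsin(√a) = 2.178035 rad = 124.7922°

124.79°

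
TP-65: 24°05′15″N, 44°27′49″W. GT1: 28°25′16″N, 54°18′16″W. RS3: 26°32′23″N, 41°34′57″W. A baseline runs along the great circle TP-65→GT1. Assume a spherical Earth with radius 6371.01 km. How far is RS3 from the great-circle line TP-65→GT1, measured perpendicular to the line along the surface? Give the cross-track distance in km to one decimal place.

TP-65: φ = +24.08750°, λ = -44.46361°
GT1: φ = +28.42111°, λ = -54.30444°
RS3: φ = +26.53972°, λ = -41.58250°
δ₁₃ = central angle TP-65→RS3 = 0.062430 rad  (haversine)
θ₁₃ = bearing TP-65→RS3 = 46.117°,  θ₁₂ = bearing TP-65→GT1 = 298.273°
dₓₜ = R·arcsin(sin δ₁₃ · sin(θ₁₃ − θ₁₂)) = 6371.01·arcsin(0.06239·sin(-252.157°)) = 378.586 km
|dₓₜ| = 378.586 km

378.6 km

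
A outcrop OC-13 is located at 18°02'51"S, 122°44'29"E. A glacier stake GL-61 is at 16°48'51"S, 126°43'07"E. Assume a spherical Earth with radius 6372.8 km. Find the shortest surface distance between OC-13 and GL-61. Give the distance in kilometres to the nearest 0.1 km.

443.8 km

OC-13: φ = -18.04750°, λ = +122.74139°
GL-61: φ = -16.81417°, λ = +126.71861°
Δφ = 1.2333°,  Δλ = 3.9772°
a = sin²(Δφ/2) + cos φ₁ cos φ₂ sin²(Δλ/2) = 0.001212
c = 2·arcsin(√a) = 0.069636 rad = 3.9898°
d = R·c = 6372.8 × 0.069636 = 443.8 km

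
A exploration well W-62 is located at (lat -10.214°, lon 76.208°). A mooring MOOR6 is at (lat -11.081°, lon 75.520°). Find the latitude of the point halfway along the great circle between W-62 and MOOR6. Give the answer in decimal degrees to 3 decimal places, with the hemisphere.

Bx = cos φ₂ cos Δλ = 0.981286,  By = cos φ₂ sin Δλ = -0.011784
φₘ = atan2(sin φ₁ + sin φ₂, √((cos φ₁ + Bx)² + By²)) = -10.64769°
λₘ = λ₁ + atan2(By, cos φ₁ + Bx) = 75.86449°

10.648°S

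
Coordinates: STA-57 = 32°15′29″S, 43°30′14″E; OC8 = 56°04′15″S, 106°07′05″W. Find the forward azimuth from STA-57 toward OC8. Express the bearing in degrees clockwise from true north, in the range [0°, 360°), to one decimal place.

196.4°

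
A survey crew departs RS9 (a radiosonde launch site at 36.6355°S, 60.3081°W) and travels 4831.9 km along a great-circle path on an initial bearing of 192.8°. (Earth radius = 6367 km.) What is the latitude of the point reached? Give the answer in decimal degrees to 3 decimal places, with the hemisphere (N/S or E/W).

76.273°S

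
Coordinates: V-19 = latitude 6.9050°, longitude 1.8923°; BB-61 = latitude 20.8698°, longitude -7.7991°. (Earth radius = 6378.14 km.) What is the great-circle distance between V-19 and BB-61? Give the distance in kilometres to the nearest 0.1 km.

Δφ = 13.9648°,  Δλ = -9.6914°
a = sin²(Δφ/2) + cos φ₁ cos φ₂ sin²(Δλ/2) = 0.021397
c = 2·arcsin(√a) = 0.293608 rad = 16.8225°
d = R·c = 6378.14 × 0.293608 = 1872.7 km

1872.7 km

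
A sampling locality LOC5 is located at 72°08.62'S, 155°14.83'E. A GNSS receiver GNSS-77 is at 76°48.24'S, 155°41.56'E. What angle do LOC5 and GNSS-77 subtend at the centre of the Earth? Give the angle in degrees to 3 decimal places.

4.662°

LOC5: φ = -72.14367°, λ = +155.24717°
GNSS-77: φ = -76.80400°, λ = +155.69267°
Δφ = -4.6603°,  Δλ = 0.4455°
a = sin²(Δφ/2) + cos φ₁ cos φ₂ sin²(Δλ/2) = 0.001654
c = 2·arcsin(√a) = 0.081364 rad = 4.6618°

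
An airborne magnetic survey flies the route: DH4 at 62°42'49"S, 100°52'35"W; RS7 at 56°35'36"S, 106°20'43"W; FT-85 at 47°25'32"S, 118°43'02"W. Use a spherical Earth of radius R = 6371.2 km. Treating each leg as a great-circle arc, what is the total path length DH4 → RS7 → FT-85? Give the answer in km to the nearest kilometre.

2067 km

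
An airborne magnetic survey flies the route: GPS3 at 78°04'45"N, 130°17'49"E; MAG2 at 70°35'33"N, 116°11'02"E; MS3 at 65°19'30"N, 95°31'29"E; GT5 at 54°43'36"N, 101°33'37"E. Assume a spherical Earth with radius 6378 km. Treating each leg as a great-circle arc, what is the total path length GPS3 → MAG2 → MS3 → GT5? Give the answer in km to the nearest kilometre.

GPS3: φ = +78.07917°, λ = +130.29694°
MAG2: φ = +70.59250°, λ = +116.18389°
MS3: φ = +65.32500°, λ = +95.52472°
GT5: φ = +54.72667°, λ = +101.56028°
GPS3→MAG2: c = 0.145707 rad, d = 929.32 km
MAG2→MS3: c = 0.162310 rad, d = 1035.21 km
MS3→GT5: c = 0.192106 rad, d = 1225.25 km
Total = 929.32 + 1035.21 + 1225.25 = 3189.78 km

3190 km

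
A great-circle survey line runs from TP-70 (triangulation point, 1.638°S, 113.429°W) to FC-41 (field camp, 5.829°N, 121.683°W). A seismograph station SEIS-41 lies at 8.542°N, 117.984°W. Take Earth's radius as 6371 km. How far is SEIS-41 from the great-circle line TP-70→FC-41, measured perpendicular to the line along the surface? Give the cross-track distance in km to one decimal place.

497.5 km

δ₁₃ = central angle TP-70→SEIS-41 = 0.194548 rad  (haversine)
θ₁₃ = bearing TP-70→SEIS-41 = 336.031°,  θ₁₂ = bearing TP-70→FC-41 = 312.235°
dₓₜ = R·arcsin(sin δ₁₃ · sin(θ₁₃ − θ₁₂)) = 6371·arcsin(0.19332·sin(23.796°)) = 497.458 km
|dₓₜ| = 497.458 km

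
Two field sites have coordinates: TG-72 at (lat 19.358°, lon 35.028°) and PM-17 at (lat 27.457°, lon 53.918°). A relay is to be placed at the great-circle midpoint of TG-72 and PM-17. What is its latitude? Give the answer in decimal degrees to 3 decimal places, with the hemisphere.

Bx = cos φ₂ cos Δλ = 0.839566,  By = cos φ₂ sin Δλ = 0.287284
φₘ = atan2(sin φ₁ + sin φ₂, √((cos φ₁ + Bx)² + By²)) = 23.69367°
λₘ = λ₁ + atan2(By, cos φ₁ + Bx) = 44.18089°

23.694°N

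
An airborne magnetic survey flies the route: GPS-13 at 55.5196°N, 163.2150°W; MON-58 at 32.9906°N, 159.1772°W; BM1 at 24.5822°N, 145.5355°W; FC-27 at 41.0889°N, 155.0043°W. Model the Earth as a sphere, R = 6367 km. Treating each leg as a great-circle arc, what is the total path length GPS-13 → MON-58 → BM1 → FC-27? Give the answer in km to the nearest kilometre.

GPS-13→MON-58: c = 0.396270 rad, d = 2523.05 km
MON-58→BM1: c = 0.254721 rad, d = 1621.81 km
BM1→FC-27: c = 0.319322 rad, d = 2033.12 km
Total = 2523.05 + 1621.81 + 2033.12 = 6177.98 km

6178 km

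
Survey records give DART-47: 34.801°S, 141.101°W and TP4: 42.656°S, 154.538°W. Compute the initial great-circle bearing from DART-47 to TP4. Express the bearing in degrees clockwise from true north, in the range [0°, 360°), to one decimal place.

Δλ = -13.4370°
y = sin Δλ · cos φ₂ = -0.170898
x = cos φ₁ sin φ₂ − sin φ₁ cos φ₂ cos Δλ = -0.148156
θ = atan2(y, x) = -130.9230° → 229.0770° (mod 360°)

229.1°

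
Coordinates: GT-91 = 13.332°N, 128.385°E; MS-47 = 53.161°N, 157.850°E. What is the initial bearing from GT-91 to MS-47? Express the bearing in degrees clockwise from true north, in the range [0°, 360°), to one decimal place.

Δλ = 29.4650°
y = sin Δλ · cos φ₂ = 0.294923
x = cos φ₁ sin φ₂ − sin φ₁ cos φ₂ cos Δλ = 0.658381
θ = atan2(y, x) = 24.1301° → 24.1301° (mod 360°)

24.1°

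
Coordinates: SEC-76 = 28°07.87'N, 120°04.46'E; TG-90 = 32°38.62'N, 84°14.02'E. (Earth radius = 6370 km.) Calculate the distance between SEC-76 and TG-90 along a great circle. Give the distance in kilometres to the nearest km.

3457 km

SEC-76: φ = +28.13117°, λ = +120.07433°
TG-90: φ = +32.64367°, λ = +84.23367°
Δφ = 4.5125°,  Δλ = -35.8407°
a = sin²(Δφ/2) + cos φ₁ cos φ₂ sin²(Δλ/2) = 0.071853
c = 2·arcsin(√a) = 0.542747 rad = 31.0971°
d = R·c = 6370 × 0.542747 = 3457.3 km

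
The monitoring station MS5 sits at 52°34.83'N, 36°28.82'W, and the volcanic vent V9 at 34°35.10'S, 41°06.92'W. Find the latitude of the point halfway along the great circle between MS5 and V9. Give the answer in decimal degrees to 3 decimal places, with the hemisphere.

9.005°N

MS5: φ = +52.58050°, λ = -36.48033°
V9: φ = -34.58500°, λ = -41.11533°
Bx = cos φ₂ cos Δλ = 0.820593,  By = cos φ₂ sin Δλ = -0.066528
φₘ = atan2(sin φ₁ + sin φ₂, √((cos φ₁ + Bx)² + By²)) = 9.00483°
λₘ = λ₁ + atan2(By, cos φ₁ + Bx) = -39.14726°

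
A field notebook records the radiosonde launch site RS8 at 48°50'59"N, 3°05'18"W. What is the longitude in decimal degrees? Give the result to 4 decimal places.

3° + 5′/60 + 18″/3600 = 3 + 0.08333 + 0.00500 = 3.0883°

3.0883°W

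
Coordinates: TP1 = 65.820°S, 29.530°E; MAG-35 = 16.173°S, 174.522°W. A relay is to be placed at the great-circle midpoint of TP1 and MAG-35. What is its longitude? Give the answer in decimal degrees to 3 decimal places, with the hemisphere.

Bx = cos φ₂ cos Δλ = -0.877037,  By = cos φ₂ sin Δλ = 0.391436
φₘ = atan2(sin φ₁ + sin φ₂, √((cos φ₁ + Bx)² + By²)) = -62.88778°
λₘ = λ₁ + atan2(By, cos φ₁ + Bx) = 169.58660°

169.587°E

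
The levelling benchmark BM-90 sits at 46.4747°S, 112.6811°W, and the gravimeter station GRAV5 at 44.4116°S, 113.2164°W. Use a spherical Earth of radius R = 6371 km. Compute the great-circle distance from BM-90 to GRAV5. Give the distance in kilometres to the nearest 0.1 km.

Δφ = 2.0631°,  Δλ = -0.5353°
a = sin²(Δφ/2) + cos φ₁ cos φ₂ sin²(Δλ/2) = 0.000335
c = 2·arcsin(√a) = 0.036599 rad = 2.0970°
d = R·c = 6371 × 0.036599 = 233.2 km

233.2 km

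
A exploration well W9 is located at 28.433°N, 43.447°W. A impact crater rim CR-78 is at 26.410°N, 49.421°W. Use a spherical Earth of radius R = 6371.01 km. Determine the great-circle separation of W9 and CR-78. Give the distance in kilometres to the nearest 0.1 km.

Δφ = -2.0230°,  Δλ = -5.9740°
a = sin²(Δφ/2) + cos φ₁ cos φ₂ sin²(Δλ/2) = 0.002450
c = 2·arcsin(√a) = 0.099041 rad = 5.6746°
d = R·c = 6371.01 × 0.099041 = 631.0 km

631.0 km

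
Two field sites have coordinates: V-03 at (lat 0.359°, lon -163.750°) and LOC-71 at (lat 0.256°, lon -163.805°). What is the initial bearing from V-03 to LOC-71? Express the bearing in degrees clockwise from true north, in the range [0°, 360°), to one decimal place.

208.1°

Δλ = -0.0550°
y = sin Δλ · cos φ₂ = -0.000960
x = cos φ₁ sin φ₂ − sin φ₁ cos φ₂ cos Δλ = -0.001798
θ = atan2(y, x) = -151.8988° → 208.1012° (mod 360°)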